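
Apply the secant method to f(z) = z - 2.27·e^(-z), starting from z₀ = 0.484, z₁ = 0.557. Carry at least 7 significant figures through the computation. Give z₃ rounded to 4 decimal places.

f(z_0) = -0.915031, f(z_1) = -0.743540
z_2 = 0.557000 - (-0.743540)·(0.557000 - 0.484000)/(-0.743540 - (-0.915031)) = 0.873510; f(z_2) = -0.074178
z_3 = 0.873510 - (-0.074178)·(0.873510 - 0.557000)/(-0.074178 - (-0.743540)) = 0.908585; f(z_3) = -0.006439

0.9086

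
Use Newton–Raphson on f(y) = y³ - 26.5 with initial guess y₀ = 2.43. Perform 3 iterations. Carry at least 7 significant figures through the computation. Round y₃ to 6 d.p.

Newton update: y ← y − f(y)/f'(y).
f'(y) = 3y²
y_0 = 2.430000: f = -12.151093, f' = 17.714700 → y_1 = 2.430000 - (-12.151093)/(17.714700) = 3.115933
y_1 = 3.115933: f = 3.752706, f' = 29.127111 → y_2 = 3.115933 - (3.752706)/(29.127111) = 2.987094
y_2 = 2.987094: f = 0.153030, f' = 26.768188 → y_3 = 2.987094 - (0.153030)/(26.768188) = 2.981377

2.981377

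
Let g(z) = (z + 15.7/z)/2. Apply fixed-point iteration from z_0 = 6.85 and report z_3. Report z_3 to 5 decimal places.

3.96253

z_1 = g(6.850000) = 4.570985
z_2 = g(4.570985) = 4.002847
z_3 = g(4.002847) = 3.962528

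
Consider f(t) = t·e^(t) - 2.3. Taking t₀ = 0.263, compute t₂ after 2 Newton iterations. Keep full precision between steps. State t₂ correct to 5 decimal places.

1.08083

Newton update: t ← t − f(t)/f'(t).
f'(t) = (t + 1)·e^(t)
t_0 = 0.263000: f = -1.957883, f' = 1.642944 → t_1 = 0.263000 - (-1.957883)/(1.642944) = 1.454691
t_1 = 1.454691: f = 3.930679, f' = 10.513841 → t_2 = 1.454691 - (3.930679)/(10.513841) = 1.080834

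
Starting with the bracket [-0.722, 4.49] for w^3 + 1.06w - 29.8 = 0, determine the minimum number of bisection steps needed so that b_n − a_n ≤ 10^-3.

Initial width b − a = 4.49 − -0.722 = 5.212000.
After n steps the width is (b−a)/2^n; need (b−a)/2^n ≤ 10^-3.
So n ≥ log₂(5.212000/10^-3) = log₂(5212.0000) ≈ 12.3476.
Hence n = 13.

13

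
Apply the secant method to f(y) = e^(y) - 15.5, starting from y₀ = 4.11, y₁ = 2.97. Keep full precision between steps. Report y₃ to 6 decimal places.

f(y_0) = 45.446718, f(y_1) = 3.991920
y_2 = 2.970000 - (3.991920)·(2.970000 - 4.110000)/(3.991920 - (45.446718)) = 2.860223; f(y_2) = 1.965419
y_3 = 2.860223 - (1.965419)·(2.860223 - 2.970000)/(1.965419 - (3.991920)) = 2.753755; f(y_3) = 0.201474

2.753755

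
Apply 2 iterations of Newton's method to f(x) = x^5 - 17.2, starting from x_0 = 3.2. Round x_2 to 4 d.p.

2.1504

Newton update: x ← x − f(x)/f'(x).
f'(x) = 5x^4
x_0 = 3.200000: f = 318.344320, f' = 524.288000 → x_1 = 3.200000 - (318.344320)/(524.288000) = 2.592806
x_1 = 2.592806: f = 99.979178, f' = 225.969780 → x_2 = 2.592806 - (99.979178)/(225.969780) = 2.150361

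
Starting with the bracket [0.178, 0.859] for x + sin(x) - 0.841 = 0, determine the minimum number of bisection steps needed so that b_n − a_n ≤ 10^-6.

20

Initial width b − a = 0.859 − 0.178 = 0.681000.
After n steps the width is (b−a)/2^n; need (b−a)/2^n ≤ 10^-6.
So n ≥ log₂(0.681000/10^-6) = log₂(681000.0000) ≈ 19.3773.
Hence n = 20.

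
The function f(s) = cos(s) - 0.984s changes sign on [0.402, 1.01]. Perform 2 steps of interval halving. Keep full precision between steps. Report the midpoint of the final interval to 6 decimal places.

0.782000

f(0.402000) = 0.524712, f(1.010000) = -0.461979 (opposite signs)
step 1: m = 0.706000, f(m) = 0.066259 > 0 → root in [0.706000, 1.010000]
step 2: m = 0.858000, f(m) = -0.190320 < 0 → root in [0.706000, 0.858000]
Midpoint of [0.706000, 0.858000] = 0.782000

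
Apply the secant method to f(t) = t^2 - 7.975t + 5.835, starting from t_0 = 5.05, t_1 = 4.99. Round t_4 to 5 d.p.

6.94634

f(t_0) = -8.936250, f(t_1) = -9.060150
t_2 = 4.990000 - (-9.060150)·(4.990000 - 5.050000)/(-9.060150 - (-8.936250)) = 9.377482; f(t_2) = 18.986748
t_3 = 9.377482 - (18.986748)·(9.377482 - 4.990000)/(18.986748 - (-9.060150)) = 6.407313; f(t_3) = -4.209659
t_4 = 6.407313 - (-4.209659)·(6.407313 - 9.377482)/(-4.209659 - (18.986748)) = 6.946336; f(t_4) = -1.310443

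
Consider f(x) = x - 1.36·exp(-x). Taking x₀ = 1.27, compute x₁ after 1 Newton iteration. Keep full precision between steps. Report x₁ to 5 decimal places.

Newton update: x ← x − f(x)/f'(x).
f'(x) = 1 + 1.36·exp(-x)
x_0 = 1.270000: f = 0.888069, f' = 1.381931 → x_1 = 1.270000 - (0.888069)/(1.381931) = 0.627371

0.62737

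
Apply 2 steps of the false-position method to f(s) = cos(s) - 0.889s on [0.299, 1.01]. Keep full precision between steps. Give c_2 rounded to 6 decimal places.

0.789775

False-position update: c = (a·f(b) − b·f(a))/(f(b) − f(a)); replace the endpoint whose sign matches f(c).
f(0.299000) = 0.689821, f(1.010000) = -0.366029
step 1: c = 0.763519, f(c) = 0.043639 > 0 → new bracket [0.763519, 1.010000]
step 2: c = 0.789775, f(c) = 0.001896 > 0 → new bracket [0.789775, 1.010000]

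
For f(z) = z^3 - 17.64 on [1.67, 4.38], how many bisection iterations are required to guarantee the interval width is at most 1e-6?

22

Initial width b − a = 4.38 − 1.67 = 2.710000.
After n steps the width is (b−a)/2^n; need (b−a)/2^n ≤ 1e-6.
So n ≥ log₂(2.710000/1e-6) = log₂(2710000.0000) ≈ 21.3699.
Hence n = 22.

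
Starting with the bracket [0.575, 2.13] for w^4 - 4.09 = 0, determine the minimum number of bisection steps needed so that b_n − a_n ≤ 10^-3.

Initial width b − a = 2.13 − 0.575 = 1.555000.
After n steps the width is (b−a)/2^n; need (b−a)/2^n ≤ 10^-3.
So n ≥ log₂(1.555000/10^-3) = log₂(1555.0000) ≈ 10.6027.
Hence n = 11.

11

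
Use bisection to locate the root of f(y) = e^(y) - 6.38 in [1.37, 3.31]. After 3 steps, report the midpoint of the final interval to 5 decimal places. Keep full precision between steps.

1.73375

f(1.370000) = -2.444649, f(3.310000) = 21.005125 (opposite signs)
step 1: m = 2.340000, f(m) = 4.001237 > 0 → root in [1.370000, 2.340000]
step 2: m = 1.855000, f(m) = 0.011698 > 0 → root in [1.370000, 1.855000]
step 3: m = 1.612500, f(m) = -1.364666 < 0 → root in [1.612500, 1.855000]
Midpoint of [1.612500, 1.855000] = 1.733750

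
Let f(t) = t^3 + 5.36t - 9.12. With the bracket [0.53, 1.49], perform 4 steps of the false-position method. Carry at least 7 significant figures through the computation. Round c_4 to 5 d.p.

1.29566

f(0.530000) = -6.130323, f(1.490000) = 2.174349
step 1: c = 1.238651, f(c) = -0.580427 < 0 → new bracket [1.238651, 1.490000]
step 2: c = 1.291609, f(c) = -0.042239 < 0 → new bracket [1.291609, 1.490000]
step 3: c = 1.295390, f(c) = -0.003000 < 0 → new bracket [1.295390, 1.490000]
step 4: c = 1.295658, f(c) = -0.000213 < 0 → new bracket [1.295658, 1.490000]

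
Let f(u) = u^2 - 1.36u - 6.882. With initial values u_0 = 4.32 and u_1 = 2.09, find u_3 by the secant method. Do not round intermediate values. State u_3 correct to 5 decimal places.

f(u_0) = 5.905200, f(u_1) = -5.356300
u_2 = 2.090000 - (-5.356300)·(2.090000 - 4.320000)/(-5.356300 - (5.905200)) = 3.150653; f(u_2) = -1.240271
u_3 = 3.150653 - (-1.240271)·(3.150653 - 2.090000)/(-1.240271 - (-5.356300)) = 3.470257; f(u_3) = 0.441135

3.47026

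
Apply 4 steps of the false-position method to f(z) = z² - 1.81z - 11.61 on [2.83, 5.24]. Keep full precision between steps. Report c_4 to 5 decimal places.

4.43025

f(2.830000) = -8.723400, f(5.240000) = 6.363200
step 1: c = 4.223514, f(c) = -1.416487 < 0 → new bracket [4.223514, 5.240000]
step 2: c = 4.408591, f(c) = -0.153874 < 0 → new bracket [4.408591, 5.240000]
step 3: c = 4.428221, f(c) = -0.015936 < 0 → new bracket [4.428221, 5.240000]
step 4: c = 4.430249, f(c) = -0.001642 < 0 → new bracket [4.430249, 5.240000]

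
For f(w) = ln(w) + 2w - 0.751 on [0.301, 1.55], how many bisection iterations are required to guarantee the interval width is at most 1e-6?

21

Initial width b − a = 1.55 − 0.301 = 1.249000.
After n steps the width is (b−a)/2^n; need (b−a)/2^n ≤ 1e-6.
So n ≥ log₂(1.249000/1e-6) = log₂(1249000.0000) ≈ 20.2523.
Hence n = 21.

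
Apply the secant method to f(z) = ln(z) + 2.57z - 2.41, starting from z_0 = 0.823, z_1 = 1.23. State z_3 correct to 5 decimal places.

0.95528

Secant update: z_(k+1) = z_k − f(z_k)·(z_k − z_(k-1))/(f(z_k) − f(z_(k-1))).
f(z_0) = -0.489689, f(z_1) = 0.958114
z_2 = 1.230000 - (0.958114)·(1.230000 - 0.823000)/(0.958114 - (-0.489689)) = 0.960659; f(z_2) = 0.018759
z_3 = 0.960659 - (0.018759)·(0.960659 - 1.230000)/(0.018759 - (0.958114)) = 0.955281; f(z_3) = -0.000679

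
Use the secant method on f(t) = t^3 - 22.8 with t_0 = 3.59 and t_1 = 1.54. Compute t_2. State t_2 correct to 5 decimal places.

2.46108

f(t_0) = 23.468279, f(t_1) = -19.147736
t_2 = 1.540000 - (-19.147736)·(1.540000 - 3.590000)/(-19.147736 - (23.468279)) = 2.461082; f(t_2) = -7.893406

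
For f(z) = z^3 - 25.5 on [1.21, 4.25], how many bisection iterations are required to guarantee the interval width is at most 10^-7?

25

Initial width b − a = 4.25 − 1.21 = 3.040000.
After n steps the width is (b−a)/2^n; need (b−a)/2^n ≤ 10^-7.
So n ≥ log₂(3.040000/10^-7) = log₂(30400000.0000) ≈ 24.8576.
Hence n = 25.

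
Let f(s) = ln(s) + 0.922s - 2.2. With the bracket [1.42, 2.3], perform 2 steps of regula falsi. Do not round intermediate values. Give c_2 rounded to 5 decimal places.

1.76884

False-position update: c = (a·f(b) − b·f(a))/(f(b) − f(a)); replace the endpoint whose sign matches f(c).
f(1.420000) = -0.540103, f(2.300000) = 0.753509
step 1: c = 1.787414, f(c) = 0.028765 > 0 → new bracket [1.420000, 1.787414]
step 2: c = 1.768835, f(c) = 0.001187 > 0 → new bracket [1.420000, 1.768835]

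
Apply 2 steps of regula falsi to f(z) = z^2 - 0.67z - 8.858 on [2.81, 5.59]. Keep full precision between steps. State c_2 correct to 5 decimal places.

False-position update: c = (a·f(b) − b·f(a))/(f(b) − f(a)); replace the endpoint whose sign matches f(c).
f(2.810000) = -2.844600, f(5.590000) = 18.644800
step 1: c = 3.177995, f(c) = -0.887605 < 0 → new bracket [3.177995, 5.590000]
step 2: c = 3.287603, f(c) = -0.252361 < 0 → new bracket [3.287603, 5.590000]

3.28760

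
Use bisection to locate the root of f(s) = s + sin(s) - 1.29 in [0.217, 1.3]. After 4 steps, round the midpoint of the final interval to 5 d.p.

f(0.217000) = -0.857699, f(1.300000) = 0.973558 (opposite signs)
step 1: m = 0.758500, f(m) = 0.156333 > 0 → root in [0.217000, 0.758500]
step 2: m = 0.487750, f(m) = -0.333611 < 0 → root in [0.487750, 0.758500]
step 3: m = 0.623125, f(m) = -0.083299 < 0 → root in [0.623125, 0.758500]
step 4: m = 0.690813, f(m) = 0.037976 > 0 → root in [0.623125, 0.690813]
Midpoint of [0.623125, 0.690813] = 0.656969

0.65697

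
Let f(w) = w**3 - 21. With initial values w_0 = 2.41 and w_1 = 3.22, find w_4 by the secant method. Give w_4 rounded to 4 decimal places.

f(w_0) = -7.002479, f(w_1) = 12.386248
w_2 = 3.220000 - (12.386248)·(3.220000 - 2.410000)/(12.386248 - (-7.002479)) = 2.702542; f(w_2) = -1.261364
w_3 = 2.702542 - (-1.261364)·(2.702542 - 3.220000)/(-1.261364 - (12.386248)) = 2.750367; f(w_3) = -0.194797
w_4 = 2.750367 - (-0.194797)·(2.750367 - 2.702542)/(-0.194797 - (-1.261364)) = 2.759102; f(w_4) = 0.004057

2.7591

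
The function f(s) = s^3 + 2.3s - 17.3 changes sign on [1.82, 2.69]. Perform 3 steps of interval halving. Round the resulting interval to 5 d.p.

[2.25500, 2.36375]

f(1.820000) = -7.085432, f(2.690000) = 8.352109 (opposite signs)
step 1: m = 2.255000, f(m) = -0.646769 < 0 → root in [2.255000, 2.690000]
step 2: m = 2.472500, f(m) = 3.501776 > 0 → root in [2.255000, 2.472500]
step 3: m = 2.363750, f(m) = 1.343639 > 0 → root in [2.255000, 2.363750]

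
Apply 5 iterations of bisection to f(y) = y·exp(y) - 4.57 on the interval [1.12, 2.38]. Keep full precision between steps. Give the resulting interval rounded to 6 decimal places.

f(1.120000) = -1.137363, f(2.380000) = 21.145669 (opposite signs)
step 1: m = 1.750000, f(m) = 5.500555 > 0 → root in [1.120000, 1.750000]
step 2: m = 1.435000, f(m) = 1.456491 > 0 → root in [1.120000, 1.435000]
step 3: m = 1.277500, f(m) = 0.013235 > 0 → root in [1.120000, 1.277500]
step 4: m = 1.198750, f(m) = -0.594982 < 0 → root in [1.198750, 1.277500]
step 5: m = 1.238125, f(m) = -0.299533 < 0 → root in [1.238125, 1.277500]

[1.238125, 1.277500]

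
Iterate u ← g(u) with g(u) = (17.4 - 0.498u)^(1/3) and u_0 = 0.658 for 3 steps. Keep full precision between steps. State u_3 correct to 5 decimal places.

u_1 = g(0.658000) = 2.574922
u_2 = g(2.574922) = 2.526005
u_3 = g(2.526005) = 2.527277

2.52728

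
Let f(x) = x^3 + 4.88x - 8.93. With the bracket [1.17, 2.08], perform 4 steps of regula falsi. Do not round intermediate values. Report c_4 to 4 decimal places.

f(1.170000) = -1.618787, f(2.080000) = 10.219312
step 1: c = 1.294437, f(c) = -0.444232 < 0 → new bracket [1.294437, 2.080000]
step 2: c = 1.327163, f(c) = -0.115834 < 0 → new bracket [1.327163, 2.080000]
step 3: c = 1.335600, f(c) = -0.029789 < 0 → new bracket [1.335600, 2.080000]
step 4: c = 1.337764, f(c) = -0.007633 < 0 → new bracket [1.337764, 2.080000]

1.3378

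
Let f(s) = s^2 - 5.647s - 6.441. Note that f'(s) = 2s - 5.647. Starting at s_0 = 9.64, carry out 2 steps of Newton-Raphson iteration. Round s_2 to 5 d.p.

Newton update: s ← s − f(s)/f'(s).
s_0 = 9.640000: f = 32.051520, f' = 13.633000 → s_1 = 9.640000 - (32.051520)/(13.633000) = 7.288975
s_1 = 7.288975: f = 5.527317, f' = 8.930951 → s_2 = 7.288975 - (5.527317)/(8.930951) = 6.670081

6.67008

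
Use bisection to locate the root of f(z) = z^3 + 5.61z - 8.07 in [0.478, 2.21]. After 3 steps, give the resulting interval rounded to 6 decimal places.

[1.127500, 1.344000]

f(0.478000) = -5.279205, f(2.210000) = 15.121961 (opposite signs)
step 1: m = 1.344000, f(m) = 1.897556 > 0 → root in [0.478000, 1.344000]
step 2: m = 0.911000, f(m) = -2.203232 < 0 → root in [0.911000, 1.344000]
step 3: m = 1.127500, f(m) = -0.311384 < 0 → root in [1.127500, 1.344000]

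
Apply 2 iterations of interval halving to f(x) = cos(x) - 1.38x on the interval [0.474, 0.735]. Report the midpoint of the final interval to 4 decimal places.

0.5719

f(0.474000) = 0.235630, f(0.735000) = -0.272469 (opposite signs)
step 1: m = 0.604500, f(m) = -0.011424 < 0 → root in [0.474000, 0.604500]
step 2: m = 0.539250, f(m) = 0.113929 > 0 → root in [0.539250, 0.604500]
Midpoint of [0.539250, 0.604500] = 0.571875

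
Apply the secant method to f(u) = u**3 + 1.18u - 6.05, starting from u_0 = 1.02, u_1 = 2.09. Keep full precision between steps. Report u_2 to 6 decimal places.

1.454067

Secant update: u_(k+1) = u_k − f(u_k)·(u_k − u_(k-1))/(f(u_k) − f(u_(k-1))).
f(u_0) = -3.785192, f(u_1) = 5.545529
u_2 = 2.090000 - (5.545529)·(2.090000 - 1.020000)/(5.545529 - (-3.785192)) = 1.454067; f(u_2) = -1.259853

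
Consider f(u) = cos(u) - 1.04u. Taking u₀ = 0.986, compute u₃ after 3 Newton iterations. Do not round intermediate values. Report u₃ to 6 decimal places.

Newton update: u ← u − f(u)/f'(u).
f'(u) = -sin(u) - 1.04
u_0 = 0.986000: f = -0.473410, f' = -1.873825 → u_1 = 0.986000 - (-0.473410)/(-1.873825) = 0.733356
u_1 = 0.733356: f = -0.019758, f' = -1.709367 → u_2 = 0.733356 - (-0.019758)/(-1.709367) = 0.721797
u_2 = 0.721797: f = -0.000050, f' = -1.700735 → u_3 = 0.721797 - (-0.000050)/(-1.700735) = 0.721768

0.721768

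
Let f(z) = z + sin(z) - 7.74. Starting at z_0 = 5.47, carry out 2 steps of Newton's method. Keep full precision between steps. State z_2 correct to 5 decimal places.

f'(z) = 1 + cos(z)
z_0 = 5.470000: f = -2.996480, f' = 1.687188 → z_1 = 5.470000 - (-2.996480)/(1.687188) = 7.246020
z_1 = 7.246020: f = 0.326834, f' = 1.571195 → z_2 = 7.246020 - (0.326834)/(1.571195) = 7.038004

7.03800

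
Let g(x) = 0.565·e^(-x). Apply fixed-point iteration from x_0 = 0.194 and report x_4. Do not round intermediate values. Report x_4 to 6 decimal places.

x_1 = g(0.194000) = 0.465367
x_2 = g(0.465367) = 0.354766
x_3 = g(0.354766) = 0.396256
x_4 = g(0.396256) = 0.380152

0.380152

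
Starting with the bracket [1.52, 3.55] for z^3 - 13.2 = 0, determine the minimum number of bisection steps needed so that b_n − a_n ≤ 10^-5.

18

Initial width b − a = 3.55 − 1.52 = 2.030000.
After n steps the width is (b−a)/2^n; need (b−a)/2^n ≤ 10^-5.
So n ≥ log₂(2.030000/10^-5) = log₂(203000.0000) ≈ 17.6311.
Hence n = 18.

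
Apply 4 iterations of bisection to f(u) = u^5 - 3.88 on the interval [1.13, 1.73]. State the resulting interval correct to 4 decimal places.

[1.2800, 1.3175]

f(1.130000) = -2.037565, f(1.730000) = 11.616389 (opposite signs)
step 1: m = 1.430000, f(m) = 2.099711 > 0 → root in [1.130000, 1.430000]
step 2: m = 1.280000, f(m) = -0.444026 < 0 → root in [1.280000, 1.430000]
step 3: m = 1.355000, f(m) = 0.687688 > 0 → root in [1.280000, 1.355000]
step 4: m = 1.317500, f(m) = 0.089658 > 0 → root in [1.280000, 1.317500]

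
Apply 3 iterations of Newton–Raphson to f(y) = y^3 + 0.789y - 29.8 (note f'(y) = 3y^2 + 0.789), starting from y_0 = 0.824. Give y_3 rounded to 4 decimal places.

Newton update: y ← y − f(y)/f'(y).
y_0 = 0.824000: f = -28.590388, f' = 2.825928 → y_1 = 0.824000 - (-28.590388)/(2.825928) = 10.941168
y_1 = 10.941168: f = 1288.590511, f' = 359.916459 → y_2 = 10.941168 - (1288.590511)/(359.916459) = 7.360919
y_2 = 7.360919: f = 374.845367, f' = 163.338381 → y_3 = 7.360919 - (374.845367)/(163.338381) = 5.066018

5.0660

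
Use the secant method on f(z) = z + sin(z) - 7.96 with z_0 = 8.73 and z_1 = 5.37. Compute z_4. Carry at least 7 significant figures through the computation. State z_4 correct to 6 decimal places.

f(z_0) = 1.410215, f(z_1) = -3.381455
z_2 = 5.370000 - (-3.381455)·(5.370000 - 8.730000)/(-3.381455 - (1.410215)) = 7.741133; f(z_2) = 0.774773
z_3 = 7.741133 - (0.774773)·(7.741133 - 5.370000)/(0.774773 - (-3.381455)) = 7.299124; f(z_3) = 0.189100
z_4 = 7.299124 - (0.189100)·(7.299124 - 7.741133)/(0.189100 - (0.774773)) = 7.156410; f(z_4) = -0.037186

7.156410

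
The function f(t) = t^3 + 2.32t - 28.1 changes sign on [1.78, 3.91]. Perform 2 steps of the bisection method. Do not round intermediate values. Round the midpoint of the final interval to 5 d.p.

2.57875

f(1.780000) = -18.330648, f(3.910000) = 40.747671 (opposite signs)
step 1: m = 2.845000, f(m) = 1.527901 > 0 → root in [1.780000, 2.845000]
step 2: m = 2.312500, f(m) = -10.368545 < 0 → root in [2.312500, 2.845000]
Midpoint of [2.312500, 2.845000] = 2.578750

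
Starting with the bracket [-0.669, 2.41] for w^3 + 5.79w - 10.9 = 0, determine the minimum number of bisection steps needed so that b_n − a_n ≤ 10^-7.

Initial width b − a = 2.41 − -0.669 = 3.079000.
After n steps the width is (b−a)/2^n; need (b−a)/2^n ≤ 10^-7.
So n ≥ log₂(3.079000/10^-7) = log₂(30790000.0000) ≈ 24.8760.
Hence n = 25.

25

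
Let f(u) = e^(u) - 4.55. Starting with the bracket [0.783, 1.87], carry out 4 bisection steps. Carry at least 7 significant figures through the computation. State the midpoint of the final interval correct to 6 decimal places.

1.496344

f(0.783000) = -2.361973, f(1.870000) = 1.938296 (opposite signs)
step 1: m = 1.326500, f(m) = -0.782167 < 0 → root in [1.326500, 1.870000]
step 2: m = 1.598250, f(m) = 0.394372 > 0 → root in [1.326500, 1.598250]
step 3: m = 1.462375, f(m) = -0.233802 < 0 → root in [1.462375, 1.598250]
step 4: m = 1.530313, f(m) = 0.069620 > 0 → root in [1.462375, 1.530313]
Midpoint of [1.462375, 1.530313] = 1.496344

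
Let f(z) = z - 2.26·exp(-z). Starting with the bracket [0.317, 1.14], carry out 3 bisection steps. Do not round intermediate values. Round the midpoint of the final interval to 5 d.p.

f(0.317000) = -1.329028, f(1.140000) = 0.417209 (opposite signs)
step 1: m = 0.728500, f(m) = -0.362249 < 0 → root in [0.728500, 1.140000]
step 2: m = 0.934250, f(m) = 0.046340 > 0 → root in [0.728500, 0.934250]
step 3: m = 0.831375, f(m) = -0.152742 < 0 → root in [0.831375, 0.934250]
Midpoint of [0.831375, 0.934250] = 0.882812

0.88281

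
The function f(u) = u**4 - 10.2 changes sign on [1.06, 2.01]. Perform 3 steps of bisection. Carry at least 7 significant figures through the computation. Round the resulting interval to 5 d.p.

f(1.060000) = -8.937523, f(2.010000) = 6.122408 (opposite signs)
step 1: m = 1.535000, f(m) = -4.648204 < 0 → root in [1.535000, 2.010000]
step 2: m = 1.772500, f(m) = -0.329368 < 0 → root in [1.772500, 2.010000]
step 3: m = 1.891250, f(m) = 2.593688 > 0 → root in [1.772500, 1.891250]

[1.77250, 1.89125]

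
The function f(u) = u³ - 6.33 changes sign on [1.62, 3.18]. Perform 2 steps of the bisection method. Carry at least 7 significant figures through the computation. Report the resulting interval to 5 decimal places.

f(1.620000) = -2.078472, f(3.180000) = 25.827432 (opposite signs)
step 1: m = 2.400000, f(m) = 7.494000 > 0 → root in [1.620000, 2.400000]
step 2: m = 2.010000, f(m) = 1.790601 > 0 → root in [1.620000, 2.010000]

[1.62000, 2.01000]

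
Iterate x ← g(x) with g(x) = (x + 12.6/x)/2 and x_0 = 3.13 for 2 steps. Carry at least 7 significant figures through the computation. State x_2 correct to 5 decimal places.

x_1 = g(3.130000) = 3.577780
x_2 = g(3.577780) = 3.549758

3.54976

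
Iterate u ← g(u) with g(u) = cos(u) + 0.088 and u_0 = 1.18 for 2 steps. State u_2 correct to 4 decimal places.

0.9801

u_1 = g(1.180000) = 0.468925
u_2 = g(0.468925) = 0.980055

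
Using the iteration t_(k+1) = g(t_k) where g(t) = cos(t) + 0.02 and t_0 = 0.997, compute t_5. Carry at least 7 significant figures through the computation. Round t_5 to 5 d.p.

0.71310

t_1 = g(0.997000) = 0.562824
t_2 = g(0.562824) = 0.865752
t_3 = g(0.865752) = 0.668068
t_4 = g(0.668068) = 0.805020
t_5 = g(0.805020) = 0.713097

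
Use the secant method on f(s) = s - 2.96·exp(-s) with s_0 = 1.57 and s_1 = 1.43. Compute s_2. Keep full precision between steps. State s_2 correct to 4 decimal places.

0.9955

f(s_0) = 0.954186, f(s_1) = 0.721646
s_2 = 1.430000 - (0.721646)·(1.430000 - 1.570000)/(0.721646 - (0.954186)) = 0.995537; f(s_2) = -0.098257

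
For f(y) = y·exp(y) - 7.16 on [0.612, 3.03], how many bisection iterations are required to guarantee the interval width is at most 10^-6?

22

Initial width b − a = 3.03 − 0.612 = 2.418000.
After n steps the width is (b−a)/2^n; need (b−a)/2^n ≤ 10^-6.
So n ≥ log₂(2.418000/10^-6) = log₂(2418000.0000) ≈ 21.2054.
Hence n = 22.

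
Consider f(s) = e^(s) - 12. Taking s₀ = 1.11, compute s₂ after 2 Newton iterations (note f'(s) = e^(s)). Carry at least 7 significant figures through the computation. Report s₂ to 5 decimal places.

3.27072

s_0 = 1.110000: f = -8.965642, f' = 3.034358 → s_1 = 1.110000 - (-8.965642)/(3.034358) = 4.064708
s_1 = 4.064708: f = 46.247870, f' = 58.247870 → s_2 = 4.064708 - (46.247870)/(58.247870) = 3.270724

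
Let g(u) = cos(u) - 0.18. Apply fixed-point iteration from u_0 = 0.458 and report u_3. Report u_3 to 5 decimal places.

u_1 = g(0.458000) = 0.716939
u_2 = g(0.716939) = 0.573821
u_3 = g(0.573821) = 0.659833

0.65983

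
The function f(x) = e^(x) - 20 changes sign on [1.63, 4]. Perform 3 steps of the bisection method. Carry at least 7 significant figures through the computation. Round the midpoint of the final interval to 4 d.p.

f(1.630000) = -14.896125, f(4.000000) = 34.598150 (opposite signs)
step 1: m = 2.815000, f(m) = -3.306824 < 0 → root in [2.815000, 4.000000]
step 2: m = 3.407500, f(m) = 10.189676 > 0 → root in [2.815000, 3.407500]
step 3: m = 3.111250, f(m) = 2.449088 > 0 → root in [2.815000, 3.111250]
Midpoint of [2.815000, 3.111250] = 2.963125

2.9631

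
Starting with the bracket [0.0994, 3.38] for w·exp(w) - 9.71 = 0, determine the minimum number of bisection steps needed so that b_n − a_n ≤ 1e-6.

Initial width b − a = 3.38 − 0.0994 = 3.280600.
After n steps the width is (b−a)/2^n; need (b−a)/2^n ≤ 1e-6.
So n ≥ log₂(3.280600/1e-6) = log₂(3280600.0000) ≈ 21.6455.
Hence n = 22.

22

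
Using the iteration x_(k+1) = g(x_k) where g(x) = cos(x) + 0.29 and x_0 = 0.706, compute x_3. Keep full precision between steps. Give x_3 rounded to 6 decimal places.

x_1 = g(0.706000) = 1.050963
x_2 = g(1.050963) = 0.786735
x_3 = g(0.786735) = 0.996161

0.996161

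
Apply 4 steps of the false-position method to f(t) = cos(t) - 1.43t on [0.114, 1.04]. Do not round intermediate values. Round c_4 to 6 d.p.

False-position update: c = (a·f(b) − b·f(a))/(f(b) − f(a)); replace the endpoint whose sign matches f(c).
f(0.114000) = 0.830489, f(1.040000) = -0.980980
step 1: c = 0.538536, f(c) = 0.088355 > 0 → new bracket [0.538536, 1.040000]
step 2: c = 0.579970, f(c) = 0.007123 > 0 → new bracket [0.579970, 1.040000]
step 3: c = 0.583286, f(c) = 0.000559 > 0 → new bracket [0.583286, 1.040000]
step 4: c = 0.583546, f(c) = 0.000044 > 0 → new bracket [0.583546, 1.040000]

0.583546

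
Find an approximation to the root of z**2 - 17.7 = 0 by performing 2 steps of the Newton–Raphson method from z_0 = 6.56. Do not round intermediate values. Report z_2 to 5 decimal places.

Newton update: z ← z − f(z)/f'(z).
f'(z) = 2z
z_0 = 6.560000: f = 25.333600, f' = 13.120000 → z_1 = 6.560000 - (25.333600)/(13.120000) = 4.629085
z_1 = 4.629085: f = 3.728431, f' = 9.258171 → z_2 = 4.629085 - (3.728431)/(9.258171) = 4.226367

4.22637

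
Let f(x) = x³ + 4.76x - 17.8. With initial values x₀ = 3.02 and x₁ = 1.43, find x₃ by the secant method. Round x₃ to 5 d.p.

2.06219

f(x_0) = 24.118808, f(x_1) = -8.068993
x_2 = 1.430000 - (-8.068993)·(1.430000 - 3.020000)/(-8.068993 - (24.118808)) = 1.828589; f(x_2) = -2.981596
x_3 = 1.828589 - (-2.981596)·(1.828589 - 1.430000)/(-2.981596 - (-8.068993)) = 2.062192; f(x_3) = 0.785783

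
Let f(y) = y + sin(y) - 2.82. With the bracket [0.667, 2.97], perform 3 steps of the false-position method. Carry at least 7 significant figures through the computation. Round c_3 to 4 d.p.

2.0715

f(0.667000) = -1.534368, f(2.970000) = 0.320752
step 1: c = 2.571809, f(c) = 0.291259 > 0 → new bracket [0.667000, 2.571809]
step 2: c = 2.267918, f(c) = 0.214611 > 0 → new bracket [0.667000, 2.267918]
step 3: c = 2.071475, f(c) = 0.128732 > 0 → new bracket [0.667000, 2.071475]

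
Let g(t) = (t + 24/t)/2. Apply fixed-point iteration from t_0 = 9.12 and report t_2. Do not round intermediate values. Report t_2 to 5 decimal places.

t_1 = g(9.120000) = 5.875789
t_2 = g(5.875789) = 4.980173

4.98017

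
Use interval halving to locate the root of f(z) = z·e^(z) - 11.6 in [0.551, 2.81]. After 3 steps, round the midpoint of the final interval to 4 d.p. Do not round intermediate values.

1.8217

f(0.551000) = -10.644022, f(2.810000) = 35.073870 (opposite signs)
step 1: m = 1.680500, f(m) = -2.578674 < 0 → root in [1.680500, 2.810000]
step 2: m = 2.245250, f(m) = 9.601393 > 0 → root in [1.680500, 2.245250]
step 3: m = 1.962875, f(m) = 2.375213 > 0 → root in [1.680500, 1.962875]
Midpoint of [1.680500, 1.962875] = 1.821687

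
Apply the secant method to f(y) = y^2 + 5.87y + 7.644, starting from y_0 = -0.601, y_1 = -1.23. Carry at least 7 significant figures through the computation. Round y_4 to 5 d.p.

f(y_0) = 4.477331, f(y_1) = 1.936800
y_2 = -1.230000 - (1.936800)·(-1.230000 - -0.601000)/(1.936800 - (4.477331)) = -1.709525; f(y_2) = 0.531565
y_3 = -1.709525 - (0.531565)·(-1.709525 - -1.230000)/(0.531565 - (1.936800)) = -1.890917; f(y_3) = 0.119885
y_4 = -1.890917 - (0.119885)·(-1.890917 - -1.709525)/(0.119885 - (0.531565)) = -1.943740; f(y_4) = 0.012372

-1.94374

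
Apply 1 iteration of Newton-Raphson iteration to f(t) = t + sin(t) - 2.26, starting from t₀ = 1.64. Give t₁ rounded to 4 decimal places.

f'(t) = 1 + cos(t)
t_0 = 1.640000: f = 0.377606, f' = 0.930852 → t_1 = 1.640000 - (0.377606)/(0.930852) = 1.234343

1.2343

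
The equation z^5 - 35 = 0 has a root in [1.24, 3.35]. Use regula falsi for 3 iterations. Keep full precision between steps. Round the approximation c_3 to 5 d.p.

1.65531

f(1.240000) = -32.068375, f(3.350000) = 386.914096
step 1: c = 1.401497, f(c) = -29.592951 < 0 → new bracket [1.401497, 3.350000]
step 2: c = 1.539938, f(c) = -26.340023 < 0 → new bracket [1.539938, 3.350000]
step 3: c = 1.655308, f(c) = -22.572196 < 0 → new bracket [1.655308, 3.350000]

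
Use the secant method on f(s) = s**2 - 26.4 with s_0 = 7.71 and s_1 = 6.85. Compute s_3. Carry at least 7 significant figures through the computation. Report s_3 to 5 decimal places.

Secant update: s_(k+1) = s_k − f(s_k)·(s_k − s_(k-1))/(f(s_k) − f(s_(k-1))).
f(s_0) = 33.044100, f(s_1) = 20.522500
s_2 = 6.850000 - (20.522500)·(6.850000 - 7.710000)/(20.522500 - (33.044100)) = 5.440488; f(s_2) = 3.198906
s_3 = 5.440488 - (3.198906)·(5.440488 - 6.850000)/(3.198906 - (20.522500)) = 5.180213; f(s_3) = 0.434604

5.18021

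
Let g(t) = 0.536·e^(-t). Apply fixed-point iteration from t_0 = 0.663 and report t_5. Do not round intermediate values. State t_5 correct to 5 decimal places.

t_1 = g(0.663000) = 0.276202
t_2 = g(0.276202) = 0.406641
t_3 = g(0.406641) = 0.356913
t_4 = g(0.356913) = 0.375111
t_5 = g(0.375111) = 0.368346

0.36835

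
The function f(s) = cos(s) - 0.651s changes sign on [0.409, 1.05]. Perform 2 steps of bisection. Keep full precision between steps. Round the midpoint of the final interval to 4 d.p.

f(0.409000) = 0.651260, f(1.050000) = -0.185979 (opposite signs)
step 1: m = 0.729500, f(m) = 0.270603 > 0 → root in [0.729500, 1.050000]
step 2: m = 0.889750, f(m) = 0.050379 > 0 → root in [0.889750, 1.050000]
Midpoint of [0.889750, 1.050000] = 0.969875

0.9699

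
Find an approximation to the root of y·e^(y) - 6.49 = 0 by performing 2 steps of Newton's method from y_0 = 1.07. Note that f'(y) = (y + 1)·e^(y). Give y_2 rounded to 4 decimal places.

y_0 = 1.070000: f = -3.370544, f' = 6.034836 → y_1 = 1.070000 - (-3.370544)/(6.034836) = 1.628515
y_1 = 1.628515: f = 1.809398, f' = 13.395697 → y_2 = 1.628515 - (1.809398)/(13.395697) = 1.493442

1.4934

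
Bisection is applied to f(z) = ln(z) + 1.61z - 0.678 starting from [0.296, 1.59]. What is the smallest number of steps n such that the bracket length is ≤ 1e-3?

11

Initial width b − a = 1.59 − 0.296 = 1.294000.
After n steps the width is (b−a)/2^n; need (b−a)/2^n ≤ 1e-3.
So n ≥ log₂(1.294000/1e-3) = log₂(1294.0000) ≈ 10.3376.
Hence n = 11.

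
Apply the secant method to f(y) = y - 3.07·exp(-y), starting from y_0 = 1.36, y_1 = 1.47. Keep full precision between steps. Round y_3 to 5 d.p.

f(y_0) = 0.572051, f(y_1) = 0.764129
y_2 = 1.470000 - (0.764129)·(1.470000 - 1.360000)/(0.764129 - (0.572051)) = 1.032394; f(y_2) = -0.060996
y_3 = 1.032394 - (-0.060996)·(1.032394 - 1.470000)/(-0.060996 - (0.764129)) = 1.064744; f(y_3) = 0.006158

1.06474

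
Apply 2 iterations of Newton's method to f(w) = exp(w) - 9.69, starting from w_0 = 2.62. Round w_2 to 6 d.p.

f'(w) = exp(w)
w_0 = 2.620000: f = 4.045724, f' = 13.735724 → w_1 = 2.620000 - (4.045724)/(13.735724) = 2.325460
w_1 = 2.325460: f = 0.541383, f' = 10.231383 → w_2 = 2.325460 - (0.541383)/(10.231383) = 2.272546

2.272546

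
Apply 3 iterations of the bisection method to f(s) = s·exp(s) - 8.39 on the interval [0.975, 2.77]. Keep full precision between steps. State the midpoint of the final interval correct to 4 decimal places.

f(0.975000) = -5.805112, f(2.770000) = 35.815416 (opposite signs)
step 1: m = 1.872500, f(m) = 3.789746 > 0 → root in [0.975000, 1.872500]
step 2: m = 1.423750, f(m) = -2.477645 < 0 → root in [1.423750, 1.872500]
step 3: m = 1.648125, f(m) = 0.175678 > 0 → root in [1.423750, 1.648125]
Midpoint of [1.423750, 1.648125] = 1.535938

1.5359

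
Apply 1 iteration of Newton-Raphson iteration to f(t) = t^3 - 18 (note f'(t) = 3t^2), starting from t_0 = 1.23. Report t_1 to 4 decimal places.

4.7859

Newton update: t ← t − f(t)/f'(t).
t_0 = 1.230000: f = -16.139133, f' = 4.538700 → t_1 = 1.230000 - (-16.139133)/(4.538700) = 4.785893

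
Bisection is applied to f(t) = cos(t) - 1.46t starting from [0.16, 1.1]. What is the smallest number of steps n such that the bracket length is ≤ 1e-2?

7

Initial width b − a = 1.1 − 0.16 = 0.940000.
After n steps the width is (b−a)/2^n; need (b−a)/2^n ≤ 1e-2.
So n ≥ log₂(0.940000/1e-2) = log₂(94.0000) ≈ 6.5546.
Hence n = 7.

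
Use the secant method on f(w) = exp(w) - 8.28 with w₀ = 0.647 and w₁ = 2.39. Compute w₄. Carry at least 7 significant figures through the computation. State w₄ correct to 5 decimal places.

f(w_0) = -6.370197, f(w_1) = 2.633494
w_2 = 2.390000 - (2.633494)·(2.390000 - 0.647000)/(2.633494 - (-6.370197)) = 1.880189; f(w_2) = -1.725256
w_3 = 1.880189 - (-1.725256)·(1.880189 - 2.390000)/(-1.725256 - (2.633494)) = 2.081980; f(w_3) = -0.259670
w_4 = 2.081980 - (-0.259670)·(2.081980 - 1.880189)/(-0.259670 - (-1.725256)) = 2.117732; f(w_4) = 0.032268

2.11773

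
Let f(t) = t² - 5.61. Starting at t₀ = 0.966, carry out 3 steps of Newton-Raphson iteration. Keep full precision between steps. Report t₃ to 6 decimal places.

Newton update: t ← t − f(t)/f'(t).
f'(t) = 2t
t_0 = 0.966000: f = -4.676844, f' = 1.932000 → t_1 = 0.966000 - (-4.676844)/(1.932000) = 3.386727
t_1 = 3.386727: f = 5.859918, f' = 6.773453 → t_2 = 3.386727 - (5.859918)/(6.773453) = 2.521597
t_2 = 2.521597: f = 0.748450, f' = 5.043193 → t_3 = 2.521597 - (0.748450)/(5.043193) = 2.373189

2.373189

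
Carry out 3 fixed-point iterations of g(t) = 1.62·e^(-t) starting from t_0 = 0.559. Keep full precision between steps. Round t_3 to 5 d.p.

0.85289

t_1 = g(0.559000) = 0.926285
t_2 = g(0.926285) = 0.641556
t_3 = g(0.641556) = 0.852885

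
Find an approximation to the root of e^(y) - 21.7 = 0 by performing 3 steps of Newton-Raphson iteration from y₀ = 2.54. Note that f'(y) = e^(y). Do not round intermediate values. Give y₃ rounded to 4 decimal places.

y_0 = 2.540000: f = -9.020329, f' = 12.679671 → y_1 = 2.540000 - (-9.020329)/(12.679671) = 3.251401
y_1 = 3.251401: f = 4.126494, f' = 25.826494 → y_2 = 3.251401 - (4.126494)/(25.826494) = 3.091623
y_2 = 3.091623: f = 0.312783, f' = 22.012783 → y_3 = 3.091623 - (0.312783)/(22.012783) = 3.077414

3.0774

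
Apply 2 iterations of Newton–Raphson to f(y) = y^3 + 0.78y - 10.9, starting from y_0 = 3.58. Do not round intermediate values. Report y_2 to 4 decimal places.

f'(y) = 3y^2 + 0.78
y_0 = 3.580000: f = 37.775112, f' = 39.229200 → y_1 = 3.580000 - (37.775112)/(39.229200) = 2.617066
y_1 = 2.617066: f = 9.065697, f' = 21.327111 → y_2 = 2.617066 - (9.065697)/(21.327111) = 2.191988

2.1920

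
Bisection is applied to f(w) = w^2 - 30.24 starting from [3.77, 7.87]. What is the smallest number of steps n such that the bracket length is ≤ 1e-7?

Initial width b − a = 7.87 − 3.77 = 4.100000.
After n steps the width is (b−a)/2^n; need (b−a)/2^n ≤ 1e-7.
So n ≥ log₂(4.100000/1e-7) = log₂(41000000.0000) ≈ 25.2891.
Hence n = 26.

26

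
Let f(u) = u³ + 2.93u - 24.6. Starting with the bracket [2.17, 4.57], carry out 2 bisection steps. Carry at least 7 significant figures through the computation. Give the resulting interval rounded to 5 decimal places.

f(2.170000) = -8.023587, f(4.570000) = 84.234093 (opposite signs)
step 1: m = 3.370000, f(m) = 23.546853 > 0 → root in [2.170000, 3.370000]
step 2: m = 2.770000, f(m) = 4.770033 > 0 → root in [2.170000, 2.770000]

[2.17000, 2.77000]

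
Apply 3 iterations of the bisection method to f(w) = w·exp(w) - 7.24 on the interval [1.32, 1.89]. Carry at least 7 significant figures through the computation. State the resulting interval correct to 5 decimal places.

f(1.320000) = -2.298684, f(1.890000) = 5.270607 (opposite signs)
step 1: m = 1.605000, f(m) = 0.749465 > 0 → root in [1.320000, 1.605000]
step 2: m = 1.462500, f(m) = -0.926771 < 0 → root in [1.462500, 1.605000]
step 3: m = 1.533750, f(m) = -0.130260 < 0 → root in [1.533750, 1.605000]

[1.53375, 1.60500]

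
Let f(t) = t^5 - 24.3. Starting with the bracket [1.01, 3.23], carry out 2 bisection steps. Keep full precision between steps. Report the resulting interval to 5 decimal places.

[1.56500, 2.12000]

f(1.010000) = -23.248990, f(3.230000) = 327.270650 (opposite signs)
step 1: m = 2.120000, f(m) = 18.523218 > 0 → root in [1.010000, 2.120000]
step 2: m = 1.565000, f(m) = -14.912030 < 0 → root in [1.565000, 2.120000]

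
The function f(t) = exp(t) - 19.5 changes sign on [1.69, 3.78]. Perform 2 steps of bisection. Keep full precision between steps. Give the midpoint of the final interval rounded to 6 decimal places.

2.996250

f(1.690000) = -14.080519, f(3.780000) = 24.316042 (opposite signs)
step 1: m = 2.735000, f(m) = -4.090257 < 0 → root in [2.735000, 3.780000]
step 2: m = 3.257500, f(m) = 6.484495 > 0 → root in [2.735000, 3.257500]
Midpoint of [2.735000, 3.257500] = 2.996250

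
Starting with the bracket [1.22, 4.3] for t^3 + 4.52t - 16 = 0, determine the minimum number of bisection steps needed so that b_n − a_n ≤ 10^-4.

Initial width b − a = 4.3 − 1.22 = 3.080000.
After n steps the width is (b−a)/2^n; need (b−a)/2^n ≤ 10^-4.
So n ≥ log₂(3.080000/10^-4) = log₂(30800.0000) ≈ 14.9106.
Hence n = 15.

15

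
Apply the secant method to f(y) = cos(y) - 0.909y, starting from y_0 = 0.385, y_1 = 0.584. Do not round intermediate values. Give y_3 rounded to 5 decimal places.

0.78005

Secant update: y_(k+1) = y_k − f(y_k)·(y_k − y_(k-1))/(f(y_k) − f(y_(k-1))).
f(y_0) = 0.576833, f(y_1) = 0.303408
y_2 = 0.584000 - (0.303408)·(0.584000 - 0.385000)/(0.303408 - (0.576833)) = 0.804821; f(y_2) = -0.038342
y_3 = 0.804821 - (-0.038342)·(0.804821 - 0.584000)/(-0.038342 - (0.303408)) = 0.780046; f(y_3) = 0.001819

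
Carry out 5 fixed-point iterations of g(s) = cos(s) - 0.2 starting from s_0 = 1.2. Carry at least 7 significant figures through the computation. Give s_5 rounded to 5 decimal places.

0.58092

s_1 = g(1.200000) = 0.162358
s_2 = g(0.162358) = 0.786849
s_3 = g(0.786849) = 0.506080
s_4 = g(0.506080) = 0.674651
s_5 = g(0.674651) = 0.580925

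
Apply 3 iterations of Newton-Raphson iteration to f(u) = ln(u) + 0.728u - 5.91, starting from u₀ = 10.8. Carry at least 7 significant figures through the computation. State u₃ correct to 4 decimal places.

f'(u) = 1/u + 0.728
u_0 = 10.800000: f = 4.331946, f' = 0.820593 → u_1 = 10.800000 - (4.331946)/(0.820593) = 5.520954
u_1 = 5.520954: f = -0.182195, f' = 0.909128 → u_2 = 5.520954 - (-0.182195)/(0.909128) = 5.721360
u_2 = 5.721360: f = -0.000643, f' = 0.902784 → u_3 = 5.721360 - (-0.000643)/(0.902784) = 5.722073

5.7221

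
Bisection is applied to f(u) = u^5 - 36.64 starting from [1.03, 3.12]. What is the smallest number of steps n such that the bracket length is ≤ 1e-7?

Initial width b − a = 3.12 − 1.03 = 2.090000.
After n steps the width is (b−a)/2^n; need (b−a)/2^n ≤ 1e-7.
So n ≥ log₂(2.090000/1e-7) = log₂(20900000.0000) ≈ 24.3170.
Hence n = 25.

25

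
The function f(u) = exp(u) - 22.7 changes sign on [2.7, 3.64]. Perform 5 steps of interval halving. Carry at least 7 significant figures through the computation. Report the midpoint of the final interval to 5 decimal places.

f(2.700000) = -7.820268, f(3.640000) = 15.391837 (opposite signs)
step 1: m = 3.170000, f(m) = 1.107484 > 0 → root in [2.700000, 3.170000]
step 2: m = 2.935000, f(m) = -3.878497 < 0 → root in [2.935000, 3.170000]
step 3: m = 3.052500, f(m) = -1.531801 < 0 → root in [3.052500, 3.170000]
step 4: m = 3.111250, f(m) = -0.250912 < 0 → root in [3.111250, 3.170000]
step 5: m = 3.140625, f(m) = 0.418311 > 0 → root in [3.111250, 3.140625]
Midpoint of [3.111250, 3.140625] = 3.125938

3.12594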